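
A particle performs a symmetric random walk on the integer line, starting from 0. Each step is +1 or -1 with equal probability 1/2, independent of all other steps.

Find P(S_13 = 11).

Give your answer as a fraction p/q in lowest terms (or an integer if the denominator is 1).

Answer: 13/8192

Derivation:
To reach position 11 after 13 steps: need 12 steps of +1 and 1 of -1.
Favorable paths: C(13,12) = 13
Total paths: 2^13 = 8192
P = 13/8192 = 13/8192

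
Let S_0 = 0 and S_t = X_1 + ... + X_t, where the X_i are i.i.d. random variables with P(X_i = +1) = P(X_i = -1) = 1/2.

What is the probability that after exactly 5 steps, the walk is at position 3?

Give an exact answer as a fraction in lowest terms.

To reach position 3 after 5 steps: need 4 steps of +1 and 1 of -1.
Favorable paths: C(5,4) = 5
Total paths: 2^5 = 32
P = 5/32 = 5/32

Answer: 5/32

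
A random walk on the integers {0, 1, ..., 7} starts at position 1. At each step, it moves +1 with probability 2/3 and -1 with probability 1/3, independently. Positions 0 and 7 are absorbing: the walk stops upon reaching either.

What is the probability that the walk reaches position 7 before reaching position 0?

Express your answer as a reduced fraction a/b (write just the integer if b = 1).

Answer: 64/127

Derivation:
Biased walk: p = 2/3, q = 1/3, r = q/p = 1/2
Gambler's ruin: P(hit 7 before 0 | start at 1) = (1 - r^a)/(1 - r^N)
r^1 = 1/2; r^7 = 1/128
P = (1 - 1/2) / (1 - 1/128) = 1/2 / 127/128 = 64/127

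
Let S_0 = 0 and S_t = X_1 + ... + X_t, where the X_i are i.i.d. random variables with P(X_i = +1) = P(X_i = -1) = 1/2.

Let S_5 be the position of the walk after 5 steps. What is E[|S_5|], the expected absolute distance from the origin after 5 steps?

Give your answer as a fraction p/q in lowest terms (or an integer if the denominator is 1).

Answer: 15/8

Derivation:
S_5 takes values m ≡ 1 (mod 2) with |m| ≤ 5; P(S_5=m) = C(5,(5+m)/2)/2^5.
Total paths: 2^5 = 32
Distribution: P(S=-5)=1/32, P(S=-3)=5/32, P(S=-1)=10/32, P(S=1)=10/32, P(S=3)=5/32, P(S=5)=1/32
E[|S_5|] = Σ_m |m|·P(S_5=m) = 60/32 = 15/8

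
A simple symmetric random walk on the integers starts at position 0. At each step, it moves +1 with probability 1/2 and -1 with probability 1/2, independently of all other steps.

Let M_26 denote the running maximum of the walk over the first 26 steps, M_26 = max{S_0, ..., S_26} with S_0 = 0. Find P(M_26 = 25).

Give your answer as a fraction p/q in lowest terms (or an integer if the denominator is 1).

Let M_26 = max(S_0,...,S_26). Use the reflection principle: for j ≥ 1, #{paths with M_26 ≥ j} = #{S_26 ≥ j} + #{S_26 ≥ j+1}.
By reflection, #{M_26 ≥ 25} = #{S_26 ≥ 25} + #{S_26 ≥ 26} = 1 + 1 = 2.
#{M_26 ≥ 26} = #{S_26 ≥ 26} + #{S_26 ≥ 27} = 1 + 0 = 1.
#{M_26 = 25} = 2 - 1 = 1.
P(M_26 = 25) = 1/67108864 = 1/67108864

Answer: 1/67108864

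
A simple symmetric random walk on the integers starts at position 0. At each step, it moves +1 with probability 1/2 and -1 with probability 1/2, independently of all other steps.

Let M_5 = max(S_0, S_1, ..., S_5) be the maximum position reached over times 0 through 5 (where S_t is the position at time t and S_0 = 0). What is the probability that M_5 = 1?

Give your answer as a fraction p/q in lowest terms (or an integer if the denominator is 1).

Answer: 5/16

Derivation:
Let M_5 = max(S_0,...,S_5). Use the reflection principle: for j ≥ 1, #{paths with M_5 ≥ j} = #{S_5 ≥ j} + #{S_5 ≥ j+1}.
By reflection, #{M_5 ≥ 1} = #{S_5 ≥ 1} + #{S_5 ≥ 2} = 16 + 6 = 22.
#{M_5 ≥ 2} = #{S_5 ≥ 2} + #{S_5 ≥ 3} = 6 + 6 = 12.
#{M_5 = 1} = 22 - 12 = 10.
P(M_5 = 1) = 10/32 = 5/16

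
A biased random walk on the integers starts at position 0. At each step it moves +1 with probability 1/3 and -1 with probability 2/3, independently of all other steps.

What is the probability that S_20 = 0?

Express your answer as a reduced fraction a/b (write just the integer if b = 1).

To be at 0 after 20 steps: need exactly 10 steps of +1 and 10 of -1.
Number of such sequences: C(20,10) = 184756
Each has probability (1/3)^10 · (2/3)^10 = 1024/3486784401
P = 184756 · 1024/3486784401 = 189190144/3486784401

Answer: 189190144/3486784401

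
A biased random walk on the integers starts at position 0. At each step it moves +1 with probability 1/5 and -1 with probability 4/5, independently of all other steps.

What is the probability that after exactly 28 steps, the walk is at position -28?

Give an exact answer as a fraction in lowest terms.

Answer: 72057594037927936/37252902984619140625

Derivation:
To reach position -28 after 28 steps: need 0 steps of +1 and 28 steps of -1.
Number of such sequences: C(28,0) = 1
Each has probability (1/5)^0 · (4/5)^28 = 72057594037927936/37252902984619140625
P = 1 · 72057594037927936/37252902984619140625 = 72057594037927936/37252902984619140625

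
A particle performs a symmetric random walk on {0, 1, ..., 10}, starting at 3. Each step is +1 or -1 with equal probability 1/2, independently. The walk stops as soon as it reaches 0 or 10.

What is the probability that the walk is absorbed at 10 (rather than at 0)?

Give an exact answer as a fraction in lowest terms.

Symmetric walk (p = 1/2): the harmonic-function argument gives P(hit 10 before 0 | start at 3) = a/N.
P = 3/10 = 3/10

Answer: 3/10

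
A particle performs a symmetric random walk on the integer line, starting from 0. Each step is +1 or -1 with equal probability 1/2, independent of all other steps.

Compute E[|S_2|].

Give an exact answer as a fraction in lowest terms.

S_2 takes values m ≡ 0 (mod 2) with |m| ≤ 2; P(S_2=m) = C(2,(2+m)/2)/2^2.
Total paths: 2^2 = 4
Distribution: P(S=-2)=1/4, P(S=0)=2/4, P(S=2)=1/4
E[|S_2|] = Σ_m |m|·P(S_2=m) = 4/4 = 1

Answer: 1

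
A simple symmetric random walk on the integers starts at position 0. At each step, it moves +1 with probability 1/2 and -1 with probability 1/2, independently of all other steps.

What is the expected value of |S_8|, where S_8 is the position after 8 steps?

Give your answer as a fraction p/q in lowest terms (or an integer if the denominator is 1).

S_8 takes values m ≡ 0 (mod 2) with |m| ≤ 8; P(S_8=m) = C(8,(8+m)/2)/2^8.
Total paths: 2^8 = 256
Distribution: P(S=-8)=1/256, P(S=-6)=8/256, P(S=-4)=28/256, P(S=-2)=56/256, P(S=0)=70/256, P(S=2)=56/256, P(S=4)=28/256, P(S=6)=8/256, P(S=8)=1/256
E[|S_8|] = Σ_m |m|·P(S_8=m) = 560/256 = 35/16

Answer: 35/16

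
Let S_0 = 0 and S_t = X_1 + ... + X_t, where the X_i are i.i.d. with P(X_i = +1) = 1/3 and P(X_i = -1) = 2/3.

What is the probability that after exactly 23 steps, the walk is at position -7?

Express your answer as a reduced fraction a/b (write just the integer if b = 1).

To reach position -7 after 23 steps: need 8 steps of +1 and 15 steps of -1.
Number of such sequences: C(23,8) = 490314
Each has probability (1/3)^8 · (2/3)^15 = 32768/94143178827
P = 490314 · 32768/94143178827 = 5355536384/31381059609

Answer: 5355536384/31381059609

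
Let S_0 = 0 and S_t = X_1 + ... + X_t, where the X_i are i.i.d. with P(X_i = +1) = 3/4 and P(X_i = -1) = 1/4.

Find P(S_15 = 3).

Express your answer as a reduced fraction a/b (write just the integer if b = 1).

To reach position 3 after 15 steps: need 9 steps of +1 and 6 steps of -1.
Number of such sequences: C(15,9) = 5005
Each has probability (3/4)^9 · (1/4)^6 = 19683/1073741824
P = 5005 · 19683/1073741824 = 98513415/1073741824

Answer: 98513415/1073741824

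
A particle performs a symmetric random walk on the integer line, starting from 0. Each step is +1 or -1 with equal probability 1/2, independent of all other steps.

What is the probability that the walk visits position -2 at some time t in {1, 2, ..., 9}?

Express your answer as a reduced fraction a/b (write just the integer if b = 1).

Answer: 65/128

Derivation:
Count via complement. Let g(t,s) = #length-t paths at position s with S_1..S_t all ≠ -2.
g(t,s) = g(t-1,s-1) + g(t-1,s+1) for s ≠ -2; g(t,-2) = 0.
t=0: g(0,0)=1
t=1: g(1,-1)=1 g(1,1)=1
t=2: g(2,0)=2 g(2,2)=1
t=3: g(3,-1)=2 g(3,1)=3 g(3,3)=1
t=4: g(4,0)=5 g(4,2)=4 g(4,4)=1
t=5: g(5,-1)=5 g(5,1)=9 g(5,3)=5 g(5,5)=1
t=6: g(6,0)=14 g(6,2)=14 g(6,4)=6 g(6,6)=1
t=7: g(7,-1)=14 g(7,1)=28 g(7,3)=20 g(7,5)=7 g(7,7)=1
t=8: g(8,0)=42 g(8,2)=48 g(8,4)=27 g(8,6)=8 g(8,8)=1
t=9: g(9,-1)=42 g(9,1)=90 g(9,3)=75 g(9,5)=35 g(9,7)=9 g(9,9)=1
Paths never hitting -2: Σ_s g(9,s) = 252
Paths hitting -2: 2^9 - 252 = 260
P = 260/512 = 65/128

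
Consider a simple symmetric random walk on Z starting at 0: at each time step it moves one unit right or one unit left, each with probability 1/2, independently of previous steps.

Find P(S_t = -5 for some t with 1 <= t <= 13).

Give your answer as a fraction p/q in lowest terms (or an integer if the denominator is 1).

Answer: 1471/8192

Derivation:
Count via complement. Let g(t,s) = #length-t paths at position s with S_1..S_t all ≠ -5.
g(t,s) = g(t-1,s-1) + g(t-1,s+1) for s ≠ -5; g(t,-5) = 0.
t=0: g(0,0)=1
t=1: g(1,-1)=1 g(1,1)=1
t=2: g(2,-2)=1 g(2,0)=2 g(2,2)=1
t=3: g(3,-3)=1 g(3,-1)=3 g(3,1)=3 g(3,3)=1
t=4: g(4,-4)=1 g(4,-2)=4 g(4,0)=6 g(4,2)=4 g(4,4)=1
t=5: g(5,-3)=5 g(5,-1)=10 g(5,1)=10 g(5,3)=5 g(5,5)=1
t=6: g(6,-4)=5 g(6,-2)=15 g(6,0)=20 g(6,2)=15 g(6,4)=6 g(6,6)=1
t=7: g(7,-3)=20 g(7,-1)=35 g(7,1)=35 g(7,3)=21 g(7,5)=7 g(7,7)=1
t=8: g(8,-4)=20 g(8,-2)=55 g(8,0)=70 g(8,2)=56 g(8,4)=28 g(8,6)=8 g(8,8)=1
t=9: g(9,-3)=75 g(9,-1)=125 g(9,1)=126 g(9,3)=84 g(9,5)=36 g(9,7)=9 g(9,9)=1
t=10: g(10,-4)=75 g(10,-2)=200 g(10,0)=251 g(10,2)=210 g(10,4)=120 g(10,6)=45 g(10,8)=10 g(10,10)=1
t=11: g(11,-3)=275 g(11,-1)=451 g(11,1)=461 g(11,3)=330 g(11,5)=165 g(11,7)=55 g(11,9)=11 g(11,11)=1
t=12: g(12,-4)=275 g(12,-2)=726 g(12,0)=912 g(12,2)=791 g(12,4)=495 g(12,6)=220 g(12,8)=66 g(12,10)=12 g(12,12)=1
t=13: g(13,-3)=1001 g(13,-1)=1638 g(13,1)=1703 g(13,3)=1286 g(13,5)=715 g(13,7)=286 g(13,9)=78 g(13,11)=13 g(13,13)=1
Paths never hitting -5: Σ_s g(13,s) = 6721
Paths hitting -5: 2^13 - 6721 = 1471
P = 1471/8192 = 1471/8192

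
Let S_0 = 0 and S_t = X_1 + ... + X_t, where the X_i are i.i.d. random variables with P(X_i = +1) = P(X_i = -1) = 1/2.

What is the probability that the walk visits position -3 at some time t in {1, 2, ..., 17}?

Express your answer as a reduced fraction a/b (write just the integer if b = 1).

Answer: 15751/32768

Derivation:
Count via complement. Let g(t,s) = #length-t paths at position s with S_1..S_t all ≠ -3.
g(t,s) = g(t-1,s-1) + g(t-1,s+1) for s ≠ -3; g(t,-3) = 0.
t=0: g(0,0)=1
t=1: g(1,-1)=1 g(1,1)=1
t=2: g(2,-2)=1 g(2,0)=2 g(2,2)=1
t=3: g(3,-1)=3 g(3,1)=3 g(3,3)=1
t=4: g(4,-2)=3 g(4,0)=6 g(4,2)=4 g(4,4)=1
t=5: g(5,-1)=9 g(5,1)=10 g(5,3)=5 g(5,5)=1
t=6: g(6,-2)=9 g(6,0)=19 g(6,2)=15 g(6,4)=6 g(6,6)=1
t=7: g(7,-1)=28 g(7,1)=34 g(7,3)=21 g(7,5)=7 g(7,7)=1
t=8: g(8,-2)=28 g(8,0)=62 g(8,2)=55 g(8,4)=28 g(8,6)=8 g(8,8)=1
t=9: g(9,-1)=90 g(9,1)=117 g(9,3)=83 g(9,5)=36 g(9,7)=9 g(9,9)=1
t=10: g(10,-2)=90 g(10,0)=207 g(10,2)=200 g(10,4)=119 g(10,6)=45 g(10,8)=10 g(10,10)=1
t=11: g(11,-1)=297 g(11,1)=407 g(11,3)=319 g(11,5)=164 g(11,7)=55 g(11,9)=11 g(11,11)=1
t=12: g(12,-2)=297 g(12,0)=704 g(12,2)=726 g(12,4)=483 g(12,6)=219 g(12,8)=66 g(12,10)=12 g(12,12)=1
t=13: g(13,-1)=1001 g(13,1)=1430 g(13,3)=1209 g(13,5)=702 g(13,7)=285 g(13,9)=78 g(13,11)=13 g(13,13)=1
t=14: g(14,-2)=1001 g(14,0)=2431 g(14,2)=2639 g(14,4)=1911 g(14,6)=987 g(14,8)=363 g(14,10)=91 g(14,12)=14 g(14,14)=1
t=15: g(15,-1)=3432 g(15,1)=5070 g(15,3)=4550 g(15,5)=2898 g(15,7)=1350 g(15,9)=454 g(15,11)=105 g(15,13)=15 g(15,15)=1
t=16: g(16,-2)=3432 g(16,0)=8502 g(16,2)=9620 g(16,4)=7448 g(16,6)=4248 g(16,8)=1804 g(16,10)=559 g(16,12)=120 g(16,14)=16 g(16,16)=1
t=17: g(17,-1)=11934 g(17,1)=18122 g(17,3)=17068 g(17,5)=11696 g(17,7)=6052 g(17,9)=2363 g(17,11)=679 g(17,13)=136 g(17,15)=17 g(17,17)=1
Paths never hitting -3: Σ_s g(17,s) = 68068
Paths hitting -3: 2^17 - 68068 = 63004
P = 63004/131072 = 15751/32768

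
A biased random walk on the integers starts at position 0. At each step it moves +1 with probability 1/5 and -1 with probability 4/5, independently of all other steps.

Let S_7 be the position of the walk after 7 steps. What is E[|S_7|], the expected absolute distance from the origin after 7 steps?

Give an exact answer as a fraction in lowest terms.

Answer: 66983/15625

Derivation:
S_7 takes values m ≡ 1 (mod 2) with |m| ≤ 7; P(S_7=m) = C(7,(7+m)/2) · (1/5)^((7+m)/2) · (4/5)^((7-m)/2).
Distribution: P(S=-7)=16384/78125, P(S=-5)=28672/78125, P(S=-3)=21504/78125, P(S=-1)=1792/15625, P(S=1)=448/15625, P(S=3)=336/78125, P(S=5)=28/78125, P(S=7)=1/78125
E[|S_7|] = Σ_m |m|·P(S_7=m) = 66983/15625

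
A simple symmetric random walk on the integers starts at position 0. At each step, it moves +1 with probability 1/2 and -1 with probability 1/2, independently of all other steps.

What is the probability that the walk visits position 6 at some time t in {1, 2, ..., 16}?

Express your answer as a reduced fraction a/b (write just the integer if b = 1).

Count via complement. Let g(t,s) = #length-t paths at position s with S_1..S_t all ≠ 6.
g(t,s) = g(t-1,s-1) + g(t-1,s+1) for s ≠ 6; g(t,6) = 0.
t=0: g(0,0)=1
t=1: g(1,-1)=1 g(1,1)=1
t=2: g(2,-2)=1 g(2,0)=2 g(2,2)=1
t=3: g(3,-3)=1 g(3,-1)=3 g(3,1)=3 g(3,3)=1
t=4: g(4,-4)=1 g(4,-2)=4 g(4,0)=6 g(4,2)=4 g(4,4)=1
t=5: g(5,-5)=1 g(5,-3)=5 g(5,-1)=10 g(5,1)=10 g(5,3)=5 g(5,5)=1
t=6: g(6,-6)=1 g(6,-4)=6 g(6,-2)=15 g(6,0)=20 g(6,2)=15 g(6,4)=6
t=7: g(7,-7)=1 g(7,-5)=7 g(7,-3)=21 g(7,-1)=35 g(7,1)=35 g(7,3)=21 g(7,5)=6
t=8: g(8,-8)=1 g(8,-6)=8 g(8,-4)=28 g(8,-2)=56 g(8,0)=70 g(8,2)=56 g(8,4)=27
t=9: g(9,-9)=1 g(9,-7)=9 g(9,-5)=36 g(9,-3)=84 g(9,-1)=126 g(9,1)=126 g(9,3)=83 g(9,5)=27
t=10: g(10,-10)=1 g(10,-8)=10 g(10,-6)=45 g(10,-4)=120 g(10,-2)=210 g(10,0)=252 g(10,2)=209 g(10,4)=110
t=11: g(11,-11)=1 g(11,-9)=11 g(11,-7)=55 g(11,-5)=165 g(11,-3)=330 g(11,-1)=462 g(11,1)=461 g(11,3)=319 g(11,5)=110
t=12: g(12,-12)=1 g(12,-10)=12 g(12,-8)=66 g(12,-6)=220 g(12,-4)=495 g(12,-2)=792 g(12,0)=923 g(12,2)=780 g(12,4)=429
t=13: g(13,-13)=1 g(13,-11)=13 g(13,-9)=78 g(13,-7)=286 g(13,-5)=715 g(13,-3)=1287 g(13,-1)=1715 g(13,1)=1703 g(13,3)=1209 g(13,5)=429
t=14: g(14,-14)=1 g(14,-12)=14 g(14,-10)=91 g(14,-8)=364 g(14,-6)=1001 g(14,-4)=2002 g(14,-2)=3002 g(14,0)=3418 g(14,2)=2912 g(14,4)=1638
t=15: g(15,-15)=1 g(15,-13)=15 g(15,-11)=105 g(15,-9)=455 g(15,-7)=1365 g(15,-5)=3003 g(15,-3)=5004 g(15,-1)=6420 g(15,1)=6330 g(15,3)=4550 g(15,5)=1638
t=16: g(16,-16)=1 g(16,-14)=16 g(16,-12)=120 g(16,-10)=560 g(16,-8)=1820 g(16,-6)=4368 g(16,-4)=8007 g(16,-2)=11424 g(16,0)=12750 g(16,2)=10880 g(16,4)=6188
Paths never hitting 6: Σ_s g(16,s) = 56134
Paths hitting 6: 2^16 - 56134 = 9402
P = 9402/65536 = 4701/32768

Answer: 4701/32768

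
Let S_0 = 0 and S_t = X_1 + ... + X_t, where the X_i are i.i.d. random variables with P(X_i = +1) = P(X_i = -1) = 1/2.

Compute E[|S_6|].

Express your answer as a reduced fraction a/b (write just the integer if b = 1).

Answer: 15/8

Derivation:
S_6 takes values m ≡ 0 (mod 2) with |m| ≤ 6; P(S_6=m) = C(6,(6+m)/2)/2^6.
Total paths: 2^6 = 64
Distribution: P(S=-6)=1/64, P(S=-4)=6/64, P(S=-2)=15/64, P(S=0)=20/64, P(S=2)=15/64, P(S=4)=6/64, P(S=6)=1/64
E[|S_6|] = Σ_m |m|·P(S_6=m) = 120/64 = 15/8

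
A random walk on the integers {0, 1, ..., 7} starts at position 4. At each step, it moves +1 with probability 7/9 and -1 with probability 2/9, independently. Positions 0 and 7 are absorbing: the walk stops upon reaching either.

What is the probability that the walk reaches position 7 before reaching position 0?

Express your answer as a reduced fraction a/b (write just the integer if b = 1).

Biased walk: p = 7/9, q = 2/9, r = q/p = 2/7
Gambler's ruin: P(hit 7 before 0 | start at 4) = (1 - r^a)/(1 - r^N)
r^4 = 16/2401; r^7 = 128/823543
P = (1 - 16/2401) / (1 - 128/823543) = 2385/2401 / 823415/823543 = 163611/164683

Answer: 163611/164683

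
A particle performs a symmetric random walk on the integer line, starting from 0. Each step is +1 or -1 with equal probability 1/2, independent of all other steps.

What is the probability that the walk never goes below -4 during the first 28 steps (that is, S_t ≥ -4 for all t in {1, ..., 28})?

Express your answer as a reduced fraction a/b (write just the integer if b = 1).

Answer: 87922215/134217728

Derivation:
Let f(t,s) = #length-t paths at position s with S_1..S_t all ≥ -4.
f(t,s) = f(t-1,s-1) + f(t-1,s+1) for s ≥ -4; f(t,s) = 0 for s < -4.
t=0: f(0,0)=1
t=1: f(1,-1)=1 f(1,1)=1
t=2: f(2,-2)=1 f(2,0)=2 f(2,2)=1
t=3: f(3,-3)=1 f(3,-1)=3 f(3,1)=3 f(3,3)=1
t=4: f(4,-4)=1 f(4,-2)=4 f(4,0)=6 f(4,2)=4 f(4,4)=1
t=5: f(5,-3)=5 f(5,-1)=10 f(5,1)=10 f(5,3)=5 f(5,5)=1
t=6: f(6,-4)=5 f(6,-2)=15 f(6,0)=20 f(6,2)=15 f(6,4)=6 f(6,6)=1
t=7: f(7,-3)=20 f(7,-1)=35 f(7,1)=35 f(7,3)=21 f(7,5)=7 f(7,7)=1
t=8: f(8,-4)=20 f(8,-2)=55 f(8,0)=70 f(8,2)=56 f(8,4)=28 f(8,6)=8 f(8,8)=1
t=9: f(9,-3)=75 f(9,-1)=125 f(9,1)=126 f(9,3)=84 f(9,5)=36 f(9,7)=9 f(9,9)=1
t=10: f(10,-4)=75 f(10,-2)=200 f(10,0)=251 f(10,2)=210 f(10,4)=120 f(10,6)=45 f(10,8)=10 f(10,10)=1
t=11: f(11,-3)=275 f(11,-1)=451 f(11,1)=461 f(11,3)=330 f(11,5)=165 f(11,7)=55 f(11,9)=11 f(11,11)=1
t=12: f(12,-4)=275 f(12,-2)=726 f(12,0)=912 f(12,2)=791 f(12,4)=495 f(12,6)=220 f(12,8)=66 f(12,10)=12 f(12,12)=1
t=13: f(13,-3)=1001 f(13,-1)=1638 f(13,1)=1703 f(13,3)=1286 f(13,5)=715 f(13,7)=286 f(13,9)=78 f(13,11)=13 f(13,13)=1
t=14: f(14,-4)=1001 f(14,-2)=2639 f(14,0)=3341 f(14,2)=2989 f(14,4)=2001 f(14,6)=1001 f(14,8)=364 f(14,10)=91 f(14,12)=14 f(14,14)=1
t=15: f(15,-3)=3640 f(15,-1)=5980 f(15,1)=6330 f(15,3)=4990 f(15,5)=3002 f(15,7)=1365 f(15,9)=455 f(15,11)=105 f(15,13)=15 f(15,15)=1
t=16: f(16,-4)=3640 f(16,-2)=9620 f(16,0)=12310 f(16,2)=11320 f(16,4)=7992 f(16,6)=4367 f(16,8)=1820 f(16,10)=560 f(16,12)=120 f(16,14)=16 f(16,16)=1
t=17: f(17,-3)=13260 f(17,-1)=21930 f(17,1)=23630 f(17,3)=19312 f(17,5)=12359 f(17,7)=6187 f(17,9)=2380 f(17,11)=680 f(17,13)=136 f(17,15)=17 f(17,17)=1
t=18: f(18,-4)=13260 f(18,-2)=35190 f(18,0)=45560 f(18,2)=42942 f(18,4)=31671 f(18,6)=18546 f(18,8)=8567 f(18,10)=3060 f(18,12)=816 f(18,14)=153 f(18,16)=18 f(18,18)=1
t=19: f(19,-3)=48450 f(19,-1)=80750 f(19,1)=88502 f(19,3)=74613 f(19,5)=50217 f(19,7)=27113 f(19,9)=11627 f(19,11)=3876 f(19,13)=969 f(19,15)=171 f(19,17)=19 f(19,19)=1
t=20: f(20,-4)=48450 f(20,-2)=129200 f(20,0)=169252 f(20,2)=163115 f(20,4)=124830 f(20,6)=77330 f(20,8)=38740 f(20,10)=15503 f(20,12)=4845 f(20,14)=1140 f(20,16)=190 f(20,18)=20 f(20,20)=1
t=21: f(21,-3)=177650 f(21,-1)=298452 f(21,1)=332367 f(21,3)=287945 f(21,5)=202160 f(21,7)=116070 f(21,9)=54243 f(21,11)=20348 f(21,13)=5985 f(21,15)=1330 f(21,17)=210 f(21,19)=21 f(21,21)=1
t=22: f(22,-4)=177650 f(22,-2)=476102 f(22,0)=630819 f(22,2)=620312 f(22,4)=490105 f(22,6)=318230 f(22,8)=170313 f(22,10)=74591 f(22,12)=26333 f(22,14)=7315 f(22,16)=1540 f(22,18)=231 f(22,20)=22 f(22,22)=1
t=23: f(23,-3)=653752 f(23,-1)=1106921 f(23,1)=1251131 f(23,3)=1110417 f(23,5)=808335 f(23,7)=488543 f(23,9)=244904 f(23,11)=100924 f(23,13)=33648 f(23,15)=8855 f(23,17)=1771 f(23,19)=253 f(23,21)=23 f(23,23)=1
t=24: f(24,-4)=653752 f(24,-2)=1760673 f(24,0)=2358052 f(24,2)=2361548 f(24,4)=1918752 f(24,6)=1296878 f(24,8)=733447 f(24,10)=345828 f(24,12)=134572 f(24,14)=42503 f(24,16)=10626 f(24,18)=2024 f(24,20)=276 f(24,22)=24 f(24,24)=1
t=25: f(25,-3)=2414425 f(25,-1)=4118725 f(25,1)=4719600 f(25,3)=4280300 f(25,5)=3215630 f(25,7)=2030325 f(25,9)=1079275 f(25,11)=480400 f(25,13)=177075 f(25,15)=53129 f(25,17)=12650 f(25,19)=2300 f(25,21)=300 f(25,23)=25 f(25,25)=1
t=26: f(26,-4)=2414425 f(26,-2)=6533150 f(26,0)=8838325 f(26,2)=8999900 f(26,4)=7495930 f(26,6)=5245955 f(26,8)=3109600 f(26,10)=1559675 f(26,12)=657475 f(26,14)=230204 f(26,16)=65779 f(26,18)=14950 f(26,20)=2600 f(26,22)=325 f(26,24)=26 f(26,26)=1
t=27: f(27,-3)=8947575 f(27,-1)=15371475 f(27,1)=17838225 f(27,3)=16495830 f(27,5)=12741885 f(27,7)=8355555 f(27,9)=4669275 f(27,11)=2217150 f(27,13)=887679 f(27,15)=295983 f(27,17)=80729 f(27,19)=17550 f(27,21)=2925 f(27,23)=351 f(27,25)=27 f(27,27)=1
t=28: f(28,-4)=8947575 f(28,-2)=24319050 f(28,0)=33209700 f(28,2)=34334055 f(28,4)=29237715 f(28,6)=21097440 f(28,8)=13024830 f(28,10)=6886425 f(28,12)=3104829 f(28,14)=1183662 f(28,16)=376712 f(28,18)=98279 f(28,20)=20475 f(28,22)=3276 f(28,24)=378 f(28,26)=28 f(28,28)=1
Σ_s f(28,s) = 175844430
P = 175844430/268435456 = 87922215/134217728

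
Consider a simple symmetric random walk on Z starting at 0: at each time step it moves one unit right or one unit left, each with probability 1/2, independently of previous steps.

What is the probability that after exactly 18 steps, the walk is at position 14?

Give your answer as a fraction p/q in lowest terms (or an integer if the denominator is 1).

To reach position 14 after 18 steps: need 16 steps of +1 and 2 of -1.
Favorable paths: C(18,16) = 153
Total paths: 2^18 = 262144
P = 153/262144 = 153/262144

Answer: 153/262144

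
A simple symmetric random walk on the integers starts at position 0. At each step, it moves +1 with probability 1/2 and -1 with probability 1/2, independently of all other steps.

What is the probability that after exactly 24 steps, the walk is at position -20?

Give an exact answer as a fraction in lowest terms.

To reach position -20 after 24 steps: need 2 steps of +1 and 22 of -1.
Favorable paths: C(24,2) = 276
Total paths: 2^24 = 16777216
P = 276/16777216 = 69/4194304

Answer: 69/4194304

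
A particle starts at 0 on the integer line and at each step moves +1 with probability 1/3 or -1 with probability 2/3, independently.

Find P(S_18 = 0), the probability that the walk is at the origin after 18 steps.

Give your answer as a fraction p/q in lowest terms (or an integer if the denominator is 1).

Answer: 24893440/387420489

Derivation:
To be at 0 after 18 steps: need exactly 9 steps of +1 and 9 of -1.
Number of such sequences: C(18,9) = 48620
Each has probability (1/3)^9 · (2/3)^9 = 512/387420489
P = 48620 · 512/387420489 = 24893440/387420489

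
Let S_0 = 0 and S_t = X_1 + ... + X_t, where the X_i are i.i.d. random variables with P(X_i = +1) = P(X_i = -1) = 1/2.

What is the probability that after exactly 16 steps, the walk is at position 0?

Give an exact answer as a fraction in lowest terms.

To return to 0 after 16 steps: need exactly 8 steps of +1 and 8 of -1.
Favorable paths: C(16,8) = 12870
Total paths: 2^16 = 65536
P = 12870/65536 = 6435/32768

Answer: 6435/32768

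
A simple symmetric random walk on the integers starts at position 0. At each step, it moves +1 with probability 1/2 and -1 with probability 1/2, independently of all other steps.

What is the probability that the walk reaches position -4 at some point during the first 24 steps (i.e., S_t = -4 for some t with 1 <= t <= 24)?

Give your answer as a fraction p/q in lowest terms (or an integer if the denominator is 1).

Answer: 1779879/4194304

Derivation:
Count via complement. Let g(t,s) = #length-t paths at position s with S_1..S_t all ≠ -4.
g(t,s) = g(t-1,s-1) + g(t-1,s+1) for s ≠ -4; g(t,-4) = 0.
t=0: g(0,0)=1
t=1: g(1,-1)=1 g(1,1)=1
t=2: g(2,-2)=1 g(2,0)=2 g(2,2)=1
t=3: g(3,-3)=1 g(3,-1)=3 g(3,1)=3 g(3,3)=1
t=4: g(4,-2)=4 g(4,0)=6 g(4,2)=4 g(4,4)=1
t=5: g(5,-3)=4 g(5,-1)=10 g(5,1)=10 g(5,3)=5 g(5,5)=1
t=6: g(6,-2)=14 g(6,0)=20 g(6,2)=15 g(6,4)=6 g(6,6)=1
t=7: g(7,-3)=14 g(7,-1)=34 g(7,1)=35 g(7,3)=21 g(7,5)=7 g(7,7)=1
t=8: g(8,-2)=48 g(8,0)=69 g(8,2)=56 g(8,4)=28 g(8,6)=8 g(8,8)=1
t=9: g(9,-3)=48 g(9,-1)=117 g(9,1)=125 g(9,3)=84 g(9,5)=36 g(9,7)=9 g(9,9)=1
t=10: g(10,-2)=165 g(10,0)=242 g(10,2)=209 g(10,4)=120 g(10,6)=45 g(10,8)=10 g(10,10)=1
t=11: g(11,-3)=165 g(11,-1)=407 g(11,1)=451 g(11,3)=329 g(11,5)=165 g(11,7)=55 g(11,9)=11 g(11,11)=1
t=12: g(12,-2)=572 g(12,0)=858 g(12,2)=780 g(12,4)=494 g(12,6)=220 g(12,8)=66 g(12,10)=12 g(12,12)=1
t=13: g(13,-3)=572 g(13,-1)=1430 g(13,1)=1638 g(13,3)=1274 g(13,5)=714 g(13,7)=286 g(13,9)=78 g(13,11)=13 g(13,13)=1
t=14: g(14,-2)=2002 g(14,0)=3068 g(14,2)=2912 g(14,4)=1988 g(14,6)=1000 g(14,8)=364 g(14,10)=91 g(14,12)=14 g(14,14)=1
t=15: g(15,-3)=2002 g(15,-1)=5070 g(15,1)=5980 g(15,3)=4900 g(15,5)=2988 g(15,7)=1364 g(15,9)=455 g(15,11)=105 g(15,13)=15 g(15,15)=1
t=16: g(16,-2)=7072 g(16,0)=11050 g(16,2)=10880 g(16,4)=7888 g(16,6)=4352 g(16,8)=1819 g(16,10)=560 g(16,12)=120 g(16,14)=16 g(16,16)=1
t=17: g(17,-3)=7072 g(17,-1)=18122 g(17,1)=21930 g(17,3)=18768 g(17,5)=12240 g(17,7)=6171 g(17,9)=2379 g(17,11)=680 g(17,13)=136 g(17,15)=17 g(17,17)=1
t=18: g(18,-2)=25194 g(18,0)=40052 g(18,2)=40698 g(18,4)=31008 g(18,6)=18411 g(18,8)=8550 g(18,10)=3059 g(18,12)=816 g(18,14)=153 g(18,16)=18 g(18,18)=1
t=19: g(19,-3)=25194 g(19,-1)=65246 g(19,1)=80750 g(19,3)=71706 g(19,5)=49419 g(19,7)=26961 g(19,9)=11609 g(19,11)=3875 g(19,13)=969 g(19,15)=171 g(19,17)=19 g(19,19)=1
t=20: g(20,-2)=90440 g(20,0)=145996 g(20,2)=152456 g(20,4)=121125 g(20,6)=76380 g(20,8)=38570 g(20,10)=15484 g(20,12)=4844 g(20,14)=1140 g(20,16)=190 g(20,18)=20 g(20,20)=1
t=21: g(21,-3)=90440 g(21,-1)=236436 g(21,1)=298452 g(21,3)=273581 g(21,5)=197505 g(21,7)=114950 g(21,9)=54054 g(21,11)=20328 g(21,13)=5984 g(21,15)=1330 g(21,17)=210 g(21,19)=21 g(21,21)=1
t=22: g(22,-2)=326876 g(22,0)=534888 g(22,2)=572033 g(22,4)=471086 g(22,6)=312455 g(22,8)=169004 g(22,10)=74382 g(22,12)=26312 g(22,14)=7314 g(22,16)=1540 g(22,18)=231 g(22,20)=22 g(22,22)=1
t=23: g(23,-3)=326876 g(23,-1)=861764 g(23,1)=1106921 g(23,3)=1043119 g(23,5)=783541 g(23,7)=481459 g(23,9)=243386 g(23,11)=100694 g(23,13)=33626 g(23,15)=8854 g(23,17)=1771 g(23,19)=253 g(23,21)=23 g(23,23)=1
t=24: g(24,-2)=1188640 g(24,0)=1968685 g(24,2)=2150040 g(24,4)=1826660 g(24,6)=1265000 g(24,8)=724845 g(24,10)=344080 g(24,12)=134320 g(24,14)=42480 g(24,16)=10625 g(24,18)=2024 g(24,20)=276 g(24,22)=24 g(24,24)=1
Paths never hitting -4: Σ_s g(24,s) = 9657700
Paths hitting -4: 2^24 - 9657700 = 7119516
P = 7119516/16777216 = 1779879/4194304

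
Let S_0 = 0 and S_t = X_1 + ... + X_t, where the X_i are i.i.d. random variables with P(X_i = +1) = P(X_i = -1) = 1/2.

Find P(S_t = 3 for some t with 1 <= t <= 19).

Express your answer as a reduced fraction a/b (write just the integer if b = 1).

Count via complement. Let g(t,s) = #length-t paths at position s with S_1..S_t all ≠ 3.
g(t,s) = g(t-1,s-1) + g(t-1,s+1) for s ≠ 3; g(t,3) = 0.
t=0: g(0,0)=1
t=1: g(1,-1)=1 g(1,1)=1
t=2: g(2,-2)=1 g(2,0)=2 g(2,2)=1
t=3: g(3,-3)=1 g(3,-1)=3 g(3,1)=3
t=4: g(4,-4)=1 g(4,-2)=4 g(4,0)=6 g(4,2)=3
t=5: g(5,-5)=1 g(5,-3)=5 g(5,-1)=10 g(5,1)=9
t=6: g(6,-6)=1 g(6,-4)=6 g(6,-2)=15 g(6,0)=19 g(6,2)=9
t=7: g(7,-7)=1 g(7,-5)=7 g(7,-3)=21 g(7,-1)=34 g(7,1)=28
t=8: g(8,-8)=1 g(8,-6)=8 g(8,-4)=28 g(8,-2)=55 g(8,0)=62 g(8,2)=28
t=9: g(9,-9)=1 g(9,-7)=9 g(9,-5)=36 g(9,-3)=83 g(9,-1)=117 g(9,1)=90
t=10: g(10,-10)=1 g(10,-8)=10 g(10,-6)=45 g(10,-4)=119 g(10,-2)=200 g(10,0)=207 g(10,2)=90
t=11: g(11,-11)=1 g(11,-9)=11 g(11,-7)=55 g(11,-5)=164 g(11,-3)=319 g(11,-1)=407 g(11,1)=297
t=12: g(12,-12)=1 g(12,-10)=12 g(12,-8)=66 g(12,-6)=219 g(12,-4)=483 g(12,-2)=726 g(12,0)=704 g(12,2)=297
t=13: g(13,-13)=1 g(13,-11)=13 g(13,-9)=78 g(13,-7)=285 g(13,-5)=702 g(13,-3)=1209 g(13,-1)=1430 g(13,1)=1001
t=14: g(14,-14)=1 g(14,-12)=14 g(14,-10)=91 g(14,-8)=363 g(14,-6)=987 g(14,-4)=1911 g(14,-2)=2639 g(14,0)=2431 g(14,2)=1001
t=15: g(15,-15)=1 g(15,-13)=15 g(15,-11)=105 g(15,-9)=454 g(15,-7)=1350 g(15,-5)=2898 g(15,-3)=4550 g(15,-1)=5070 g(15,1)=3432
t=16: g(16,-16)=1 g(16,-14)=16 g(16,-12)=120 g(16,-10)=559 g(16,-8)=1804 g(16,-6)=4248 g(16,-4)=7448 g(16,-2)=9620 g(16,0)=8502 g(16,2)=3432
t=17: g(17,-17)=1 g(17,-15)=17 g(17,-13)=136 g(17,-11)=679 g(17,-9)=2363 g(17,-7)=6052 g(17,-5)=11696 g(17,-3)=17068 g(17,-1)=18122 g(17,1)=11934
t=18: g(18,-18)=1 g(18,-16)=18 g(18,-14)=153 g(18,-12)=815 g(18,-10)=3042 g(18,-8)=8415 g(18,-6)=17748 g(18,-4)=28764 g(18,-2)=35190 g(18,0)=30056 g(18,2)=11934
t=19: g(19,-19)=1 g(19,-17)=19 g(19,-15)=171 g(19,-13)=968 g(19,-11)=3857 g(19,-9)=11457 g(19,-7)=26163 g(19,-5)=46512 g(19,-3)=63954 g(19,-1)=65246 g(19,1)=41990
Paths never hitting 3: Σ_s g(19,s) = 260338
Paths hitting 3: 2^19 - 260338 = 263950
P = 263950/524288 = 131975/262144

Answer: 131975/262144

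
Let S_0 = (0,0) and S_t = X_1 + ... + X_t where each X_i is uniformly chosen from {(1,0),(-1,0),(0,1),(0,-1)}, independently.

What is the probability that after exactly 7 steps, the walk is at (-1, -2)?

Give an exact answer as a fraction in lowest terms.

Answer: 735/16384

Derivation:
Let h be the number of horizontal steps (so 7-h are vertical). To end at (-1,-2) need (h-1)/2 right-steps and ((7-h)-2)/2 up-steps.
Sum over h with 1 ≤ h ≤ 5, h ≡ 1 (mod 2), 7-h ≡ 0 (mod 2):
h=1: C(7,1)·C(1,0)·C(6,2) = 7·1·15 = 105
h=3: C(7,3)·C(3,1)·C(4,1) = 35·3·4 = 420
h=5: C(7,5)·C(5,2)·C(2,0) = 21·10·1 = 210
Total favorable: 735
Total paths: 4^7 = 16384
P = 735/16384 = 735/16384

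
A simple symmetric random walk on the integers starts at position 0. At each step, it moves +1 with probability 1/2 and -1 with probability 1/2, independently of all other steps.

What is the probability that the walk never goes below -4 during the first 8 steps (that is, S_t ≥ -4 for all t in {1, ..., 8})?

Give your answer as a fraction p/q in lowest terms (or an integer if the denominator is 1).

Answer: 119/128

Derivation:
Let f(t,s) = #length-t paths at position s with S_1..S_t all ≥ -4.
f(t,s) = f(t-1,s-1) + f(t-1,s+1) for s ≥ -4; f(t,s) = 0 for s < -4.
t=0: f(0,0)=1
t=1: f(1,-1)=1 f(1,1)=1
t=2: f(2,-2)=1 f(2,0)=2 f(2,2)=1
t=3: f(3,-3)=1 f(3,-1)=3 f(3,1)=3 f(3,3)=1
t=4: f(4,-4)=1 f(4,-2)=4 f(4,0)=6 f(4,2)=4 f(4,4)=1
t=5: f(5,-3)=5 f(5,-1)=10 f(5,1)=10 f(5,3)=5 f(5,5)=1
t=6: f(6,-4)=5 f(6,-2)=15 f(6,0)=20 f(6,2)=15 f(6,4)=6 f(6,6)=1
t=7: f(7,-3)=20 f(7,-1)=35 f(7,1)=35 f(7,3)=21 f(7,5)=7 f(7,7)=1
t=8: f(8,-4)=20 f(8,-2)=55 f(8,0)=70 f(8,2)=56 f(8,4)=28 f(8,6)=8 f(8,8)=1
Σ_s f(8,s) = 238
P = 238/256 = 119/128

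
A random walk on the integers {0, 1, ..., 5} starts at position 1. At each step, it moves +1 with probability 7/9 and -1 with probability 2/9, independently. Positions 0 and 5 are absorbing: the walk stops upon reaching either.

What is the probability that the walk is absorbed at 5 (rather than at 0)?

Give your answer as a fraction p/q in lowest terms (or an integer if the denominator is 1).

Answer: 2401/3355

Derivation:
Biased walk: p = 7/9, q = 2/9, r = q/p = 2/7
Gambler's ruin: P(hit 5 before 0 | start at 1) = (1 - r^a)/(1 - r^N)
r^1 = 2/7; r^5 = 32/16807
P = (1 - 2/7) / (1 - 32/16807) = 5/7 / 16775/16807 = 2401/3355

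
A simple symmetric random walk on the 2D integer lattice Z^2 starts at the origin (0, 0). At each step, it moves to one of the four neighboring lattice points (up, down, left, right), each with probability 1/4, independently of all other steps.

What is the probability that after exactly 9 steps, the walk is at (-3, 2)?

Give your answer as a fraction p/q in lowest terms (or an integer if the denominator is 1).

Answer: 567/32768

Derivation:
Let h be the number of horizontal steps (so 9-h are vertical). To end at (-3,2) need (h-3)/2 right-steps and ((9-h)+2)/2 up-steps.
Sum over h with 3 ≤ h ≤ 7, h ≡ 1 (mod 2), 9-h ≡ 0 (mod 2):
h=3: C(9,3)·C(3,0)·C(6,4) = 84·1·15 = 1260
h=5: C(9,5)·C(5,1)·C(4,3) = 126·5·4 = 2520
h=7: C(9,7)·C(7,2)·C(2,2) = 36·21·1 = 756
Total favorable: 4536
Total paths: 4^9 = 262144
P = 4536/262144 = 567/32768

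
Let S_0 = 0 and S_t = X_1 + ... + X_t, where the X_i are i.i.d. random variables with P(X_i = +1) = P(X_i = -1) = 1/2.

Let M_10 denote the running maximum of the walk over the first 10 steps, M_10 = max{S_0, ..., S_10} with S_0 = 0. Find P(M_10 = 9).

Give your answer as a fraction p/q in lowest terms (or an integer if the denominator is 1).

Let M_10 = max(S_0,...,S_10). Use the reflection principle: for j ≥ 1, #{paths with M_10 ≥ j} = #{S_10 ≥ j} + #{S_10 ≥ j+1}.
By reflection, #{M_10 ≥ 9} = #{S_10 ≥ 9} + #{S_10 ≥ 10} = 1 + 1 = 2.
#{M_10 ≥ 10} = #{S_10 ≥ 10} + #{S_10 ≥ 11} = 1 + 0 = 1.
#{M_10 = 9} = 2 - 1 = 1.
P(M_10 = 9) = 1/1024 = 1/1024

Answer: 1/1024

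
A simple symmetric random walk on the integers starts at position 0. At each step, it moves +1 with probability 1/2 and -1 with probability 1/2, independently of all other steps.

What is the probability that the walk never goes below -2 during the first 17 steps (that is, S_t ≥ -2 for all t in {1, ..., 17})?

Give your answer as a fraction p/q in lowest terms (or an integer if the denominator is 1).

Let f(t,s) = #length-t paths at position s with S_1..S_t all ≥ -2.
f(t,s) = f(t-1,s-1) + f(t-1,s+1) for s ≥ -2; f(t,s) = 0 for s < -2.
t=0: f(0,0)=1
t=1: f(1,-1)=1 f(1,1)=1
t=2: f(2,-2)=1 f(2,0)=2 f(2,2)=1
t=3: f(3,-1)=3 f(3,1)=3 f(3,3)=1
t=4: f(4,-2)=3 f(4,0)=6 f(4,2)=4 f(4,4)=1
t=5: f(5,-1)=9 f(5,1)=10 f(5,3)=5 f(5,5)=1
t=6: f(6,-2)=9 f(6,0)=19 f(6,2)=15 f(6,4)=6 f(6,6)=1
t=7: f(7,-1)=28 f(7,1)=34 f(7,3)=21 f(7,5)=7 f(7,7)=1
t=8: f(8,-2)=28 f(8,0)=62 f(8,2)=55 f(8,4)=28 f(8,6)=8 f(8,8)=1
t=9: f(9,-1)=90 f(9,1)=117 f(9,3)=83 f(9,5)=36 f(9,7)=9 f(9,9)=1
t=10: f(10,-2)=90 f(10,0)=207 f(10,2)=200 f(10,4)=119 f(10,6)=45 f(10,8)=10 f(10,10)=1
t=11: f(11,-1)=297 f(11,1)=407 f(11,3)=319 f(11,5)=164 f(11,7)=55 f(11,9)=11 f(11,11)=1
t=12: f(12,-2)=297 f(12,0)=704 f(12,2)=726 f(12,4)=483 f(12,6)=219 f(12,8)=66 f(12,10)=12 f(12,12)=1
t=13: f(13,-1)=1001 f(13,1)=1430 f(13,3)=1209 f(13,5)=702 f(13,7)=285 f(13,9)=78 f(13,11)=13 f(13,13)=1
t=14: f(14,-2)=1001 f(14,0)=2431 f(14,2)=2639 f(14,4)=1911 f(14,6)=987 f(14,8)=363 f(14,10)=91 f(14,12)=14 f(14,14)=1
t=15: f(15,-1)=3432 f(15,1)=5070 f(15,3)=4550 f(15,5)=2898 f(15,7)=1350 f(15,9)=454 f(15,11)=105 f(15,13)=15 f(15,15)=1
t=16: f(16,-2)=3432 f(16,0)=8502 f(16,2)=9620 f(16,4)=7448 f(16,6)=4248 f(16,8)=1804 f(16,10)=559 f(16,12)=120 f(16,14)=16 f(16,16)=1
t=17: f(17,-1)=11934 f(17,1)=18122 f(17,3)=17068 f(17,5)=11696 f(17,7)=6052 f(17,9)=2363 f(17,11)=679 f(17,13)=136 f(17,15)=17 f(17,17)=1
Σ_s f(17,s) = 68068
P = 68068/131072 = 17017/32768

Answer: 17017/32768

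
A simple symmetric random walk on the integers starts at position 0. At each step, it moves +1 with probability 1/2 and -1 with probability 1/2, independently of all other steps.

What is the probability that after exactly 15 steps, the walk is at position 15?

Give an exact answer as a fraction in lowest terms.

To reach position 15 after 15 steps: need 15 steps of +1 and 0 of -1.
Favorable paths: C(15,15) = 1
Total paths: 2^15 = 32768
P = 1/32768 = 1/32768

Answer: 1/32768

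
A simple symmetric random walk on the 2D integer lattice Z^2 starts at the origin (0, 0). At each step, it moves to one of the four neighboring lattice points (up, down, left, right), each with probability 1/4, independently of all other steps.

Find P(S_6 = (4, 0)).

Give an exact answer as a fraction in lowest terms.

Answer: 9/1024

Derivation:
Let h be the number of horizontal steps (so 6-h are vertical). To end at (4,0) need (h+4)/2 right-steps and ((6-h)+0)/2 up-steps.
Sum over h with 4 ≤ h ≤ 6, h ≡ 0 (mod 2), 6-h ≡ 0 (mod 2):
h=4: C(6,4)·C(4,4)·C(2,1) = 15·1·2 = 30
h=6: C(6,6)·C(6,5)·C(0,0) = 1·6·1 = 6
Total favorable: 36
Total paths: 4^6 = 4096
P = 36/4096 = 9/1024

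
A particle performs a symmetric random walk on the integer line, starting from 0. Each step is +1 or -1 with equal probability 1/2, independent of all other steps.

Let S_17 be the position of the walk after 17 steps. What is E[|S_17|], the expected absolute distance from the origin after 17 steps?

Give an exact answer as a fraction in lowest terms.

S_17 takes values m ≡ 1 (mod 2) with |m| ≤ 17; P(S_17=m) = C(17,(17+m)/2)/2^17.
Total paths: 2^17 = 131072
Distribution: P(S=-17)=1/131072, P(S=-15)=17/131072, P(S=-13)=136/131072, P(S=-11)=680/131072, P(S=-9)=2380/131072, P(S=-7)=6188/131072, P(S=-5)=12376/131072, P(S=-3)=19448/131072, P(S=-1)=24310/131072, P(S=1)=24310/131072, P(S=3)=19448/131072, P(S=5)=12376/131072, P(S=7)=6188/131072, P(S=9)=2380/131072, P(S=11)=680/131072, P(S=13)=136/131072, P(S=15)=17/131072, P(S=17)=1/131072
E[|S_17|] = Σ_m |m|·P(S_17=m) = 437580/131072 = 109395/32768

Answer: 109395/32768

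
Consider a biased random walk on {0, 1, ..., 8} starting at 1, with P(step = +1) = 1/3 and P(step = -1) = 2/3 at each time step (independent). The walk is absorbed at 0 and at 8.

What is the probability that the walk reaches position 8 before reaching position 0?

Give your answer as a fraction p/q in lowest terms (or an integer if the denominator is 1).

Biased walk: p = 1/3, q = 2/3, r = q/p = 2
Gambler's ruin: P(hit 8 before 0 | start at 1) = (1 - r^a)/(1 - r^N)
r^1 = 2; r^8 = 256
P = (1 - 2) / (1 - 256) = -1 / -255 = 1/255

Answer: 1/255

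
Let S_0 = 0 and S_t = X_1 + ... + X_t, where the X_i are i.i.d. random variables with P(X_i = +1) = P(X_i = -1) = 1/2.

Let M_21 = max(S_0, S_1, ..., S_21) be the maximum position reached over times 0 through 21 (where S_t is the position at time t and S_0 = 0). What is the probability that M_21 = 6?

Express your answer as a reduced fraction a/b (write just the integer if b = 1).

Let M_21 = max(S_0,...,S_21). Use the reflection principle: for j ≥ 1, #{paths with M_21 ≥ j} = #{S_21 ≥ j} + #{S_21 ≥ j+1}.
By reflection, #{M_21 ≥ 6} = #{S_21 ≥ 6} + #{S_21 ≥ 7} = 198440 + 198440 = 396880.
#{M_21 ≥ 7} = #{S_21 ≥ 7} + #{S_21 ≥ 8} = 198440 + 82160 = 280600.
#{M_21 = 6} = 396880 - 280600 = 116280.
P(M_21 = 6) = 116280/2097152 = 14535/262144

Answer: 14535/262144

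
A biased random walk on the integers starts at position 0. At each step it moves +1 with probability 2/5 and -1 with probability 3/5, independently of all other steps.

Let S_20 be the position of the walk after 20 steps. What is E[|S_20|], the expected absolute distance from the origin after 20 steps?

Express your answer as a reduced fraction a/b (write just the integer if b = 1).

Answer: 92584511554804/19073486328125

Derivation:
S_20 takes values m ≡ 0 (mod 2) with |m| ≤ 20; P(S_20=m) = C(20,(20+m)/2) · (2/5)^((20+m)/2) · (3/5)^((20-m)/2).
Distribution: P(S=-20)=3486784401/95367431640625, P(S=-18)=9298091736/19073486328125, P(S=-16)=58887914328/19073486328125, P(S=-14)=235551657312/19073486328125, P(S=-12)=667396362384/19073486328125, P(S=-10)=7118894532096/95367431640625, P(S=-8)=2372964844032/19073486328125, P(S=-6)=3163953125376/19073486328125, P(S=-4)=3427615885824/19073486328125, P(S=-2)=3046769676288/19073486328125, P(S=0)=11171488813056/95367431640625, P(S=2)=1354119856128/19073486328125, P(S=4)=677059928064/19073486328125, P(S=6)=277768175616/19073486328125, P(S=8)=92589391872/19073486328125, P(S=10)=123452522496/95367431640625, P(S=12)=5143855104/19073486328125, P(S=14)=806879232/19073486328125, P(S=16)=89653248/19073486328125, P(S=18)=6291456/19073486328125, P(S=20)=1048576/95367431640625
E[|S_20|] = Σ_m |m|·P(S_20=m) = 92584511554804/19073486328125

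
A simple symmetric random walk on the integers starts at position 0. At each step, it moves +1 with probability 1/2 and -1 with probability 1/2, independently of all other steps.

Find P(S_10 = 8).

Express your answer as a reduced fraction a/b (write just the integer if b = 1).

To reach position 8 after 10 steps: need 9 steps of +1 and 1 of -1.
Favorable paths: C(10,9) = 10
Total paths: 2^10 = 1024
P = 10/1024 = 5/512

Answer: 5/512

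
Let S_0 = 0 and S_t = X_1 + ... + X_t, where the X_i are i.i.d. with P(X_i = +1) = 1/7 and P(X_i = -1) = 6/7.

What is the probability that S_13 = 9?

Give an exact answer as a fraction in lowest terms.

Answer: 2808/96889010407

Derivation:
To reach position 9 after 13 steps: need 11 steps of +1 and 2 steps of -1.
Number of such sequences: C(13,11) = 78
Each has probability (1/7)^11 · (6/7)^2 = 36/96889010407
P = 78 · 36/96889010407 = 2808/96889010407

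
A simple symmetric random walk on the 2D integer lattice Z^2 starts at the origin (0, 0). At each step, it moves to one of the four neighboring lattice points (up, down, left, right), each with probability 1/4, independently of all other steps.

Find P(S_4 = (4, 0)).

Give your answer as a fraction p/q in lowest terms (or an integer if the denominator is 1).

Answer: 1/256

Derivation:
Let h be the number of horizontal steps (so 4-h are vertical). To end at (4,0) need (h+4)/2 right-steps and ((4-h)+0)/2 up-steps.
Sum over h with 4 ≤ h ≤ 4, h ≡ 0 (mod 2), 4-h ≡ 0 (mod 2):
h=4: C(4,4)·C(4,4)·C(0,0) = 1·1·1 = 1
Total favorable: 1
Total paths: 4^4 = 256
P = 1/256 = 1/256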